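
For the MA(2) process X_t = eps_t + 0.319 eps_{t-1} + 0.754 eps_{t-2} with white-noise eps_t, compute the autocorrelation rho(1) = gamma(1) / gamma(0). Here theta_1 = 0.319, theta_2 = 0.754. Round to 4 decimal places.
\rho(1) = 0.3350

For an MA(q) process with theta_0 = 1, the autocovariance is
  gamma(k) = sigma^2 * sum_{i=0..q-k} theta_i * theta_{i+k},
and rho(k) = gamma(k) / gamma(0). Sigma^2 cancels.
  numerator   = (1)*(0.319) + (0.319)*(0.754) = 0.559526.
  denominator = (1)^2 + (0.319)^2 + (0.754)^2 = 1.670277.
  rho(1) = 0.559526 / 1.670277 = 0.3350.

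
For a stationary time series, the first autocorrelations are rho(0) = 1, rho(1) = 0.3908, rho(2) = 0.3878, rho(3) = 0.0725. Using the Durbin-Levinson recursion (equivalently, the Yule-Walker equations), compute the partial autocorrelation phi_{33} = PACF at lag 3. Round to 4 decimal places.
\phi_{33} = -0.1860

The PACF at lag k is phi_{kk}, the last component of the solution
to the Yule-Walker system G_k phi = r_k where
  (G_k)_{ij} = rho(|i - j|), (r_k)_i = rho(i), i,j = 1..k.
Equivalently, Durbin-Levinson gives phi_{kk} iteratively:
  phi_{11} = rho(1)
  phi_{kk} = [rho(k) - sum_{j=1..k-1} phi_{k-1,j} rho(k-j)]
            / [1 - sum_{j=1..k-1} phi_{k-1,j} rho(j)],
  phi_{k,j} = phi_{k-1,j} - phi_{kk} phi_{k-1,k-j},  j = 1..k-1.
Step k = 1:
  phi_11 = rho(1) = 0.3908.
Step k = 2:
  phi_22 = [rho(2) - phi_11 rho(1)] / [1 - phi_11 rho(1)] = [0.3878 - (0.3908)(0.3908)] / [1 - (0.3908)(0.3908)]
         = 0.23507536 / 0.84727536 = 0.277449.
  Update: phi_21 = phi_11 - phi_22 phi_11 = 0.3908 - (0.277449)(0.3908) = 0.282373.
Step k = 3:
  phi_33 = [rho(3) - phi_21 rho(2) - phi_22 rho(1)] / [1 - phi_21 rho(1) - phi_22 rho(2)]
    numerator   = 0.0725 - (0.282373)(0.3878) - (0.277449)(0.3908) = -0.1454312
    denominator = 1 - (0.282373)(0.3908) - (0.277449)(0.3878) = 0.78205403
  phi_33 = -0.1454312 / 0.78205403 = -0.186.
Therefore phi_{33} = -0.1860.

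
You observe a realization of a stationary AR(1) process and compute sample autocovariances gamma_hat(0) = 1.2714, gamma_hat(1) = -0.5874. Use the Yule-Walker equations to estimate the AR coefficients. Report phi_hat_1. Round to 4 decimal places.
\hat\phi_{1} = -0.4620

The Yule-Walker equations for an AR(p) process read, in matrix form,
  Gamma_p phi = r_p,   with   (Gamma_p)_{ij} = gamma(|i - j|),
                       (r_p)_i = gamma(i),   i,j = 1..p.
Substitute the sample gammas (Toeplitz matrix and right-hand side of size 1):
  Gamma_p = [[1.2714]]
  r_p     = [-0.5874]
With p = 1 this is the single equation gamma(0) phi_1 = gamma(1):
  phi_hat_1 = gamma(1) / gamma(0) = -0.5874 / 1.2714 = -0.4620.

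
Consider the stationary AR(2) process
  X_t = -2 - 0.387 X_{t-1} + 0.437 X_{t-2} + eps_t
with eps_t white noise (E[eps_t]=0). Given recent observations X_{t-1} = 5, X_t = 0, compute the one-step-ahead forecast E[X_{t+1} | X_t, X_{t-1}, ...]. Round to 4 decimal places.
E[X_{t+1} \mid \mathcal F_t] = 0.1850

For an AR(p) model X_t = c + sum_i phi_i X_{t-i} + eps_t, the
one-step-ahead conditional mean is
  E[X_{t+1} | X_t, ...] = c + sum_i phi_i X_{t+1-i}.
Substitute known values:
  E[X_{t+1} | ...] = -2 + (-0.387) * (0) + (0.437) * (5)
                   = 0.1850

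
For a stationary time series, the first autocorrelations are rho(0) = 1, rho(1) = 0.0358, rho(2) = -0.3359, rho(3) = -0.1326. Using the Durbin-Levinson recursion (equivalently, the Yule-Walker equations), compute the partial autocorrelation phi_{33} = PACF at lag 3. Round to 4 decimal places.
\phi_{33} = -0.1180

The PACF at lag k is phi_{kk}, the last component of the solution
to the Yule-Walker system G_k phi = r_k where
  (G_k)_{ij} = rho(|i - j|), (r_k)_i = rho(i), i,j = 1..k.
Equivalently, Durbin-Levinson gives phi_{kk} iteratively:
  phi_{11} = rho(1)
  phi_{kk} = [rho(k) - sum_{j=1..k-1} phi_{k-1,j} rho(k-j)]
            / [1 - sum_{j=1..k-1} phi_{k-1,j} rho(j)],
  phi_{k,j} = phi_{k-1,j} - phi_{kk} phi_{k-1,k-j},  j = 1..k-1.
Step k = 1:
  phi_11 = rho(1) = 0.0358.
Step k = 2:
  phi_22 = [rho(2) - phi_11 rho(1)] / [1 - phi_11 rho(1)] = [-0.3359 - (0.0358)(0.0358)] / [1 - (0.0358)(0.0358)]
         = -0.33718164 / 0.99871836 = -0.337614.
  Update: phi_21 = phi_11 - phi_22 phi_11 = 0.0358 - (-0.337614)(0.0358) = 0.047887.
Step k = 3:
  phi_33 = [rho(3) - phi_21 rho(2) - phi_22 rho(1)] / [1 - phi_21 rho(1) - phi_22 rho(2)]
    numerator   = -0.1326 - (0.047887)(-0.3359) - (-0.337614)(0.0358) = -0.1044283
    denominator = 1 - (0.047887)(0.0358) - (-0.337614)(-0.3359) = 0.884881
  phi_33 = -0.1044283 / 0.884881 = -0.118.
Therefore phi_{33} = -0.1180.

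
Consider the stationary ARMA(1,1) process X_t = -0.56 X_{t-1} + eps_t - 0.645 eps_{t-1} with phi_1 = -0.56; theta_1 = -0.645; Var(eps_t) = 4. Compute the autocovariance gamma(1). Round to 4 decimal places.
\gamma(1) = -9.5585

Multiply the model equation by X_{t-k} and take expectations. With theta_0 = psi_0 = 1 and psi_j the MA(infinity) weights, this gives
  gamma(k) - sum_i phi_i gamma(k-i) = c_k,
  c_k = sigma^2 * sum_{j=k..q} theta_j psi_{j-k}   (c_k = 0 for k > q),
using gamma(-m) = gamma(m).
psi-weights needed (psi_j = theta_j + sum_i phi_i psi_{j-i}):
  psi_1 = theta_1 + phi_1 = -0.645 + (-0.56) = -1.205
Right-hand sides:
  c_0 = sigma^2 (1 + theta_1 psi_1) = 4 * (1 + (-0.645)(-1.205)) = 4 * 1.777225 = 7.1089
  c_1 = sigma^2 theta_1 = 4 * (-0.645) = -2.58
  c_2 = 0
Equations for k = 0 and k = 1 (AR order 1):
  gamma(0) = phi_1 gamma(1) + c_0
  gamma(1) = phi_1 gamma(0) + c_1
Substituting the second into the first: gamma(0) (1 - phi_1^2) = c_0 + phi_1 c_1, so
  gamma(0) = (c_0 + phi_1 c_1) / (1 - phi_1^2) = (7.1089 + (-0.56)(-2.58)) / (1 - (-0.56)^2) = 8.5537 / 0.6864 = 12.461684.
  gamma(1) = phi_1 gamma(0) + c_1 = (-0.56)(12.461684) + (-2.58) = -9.558543.
Therefore gamma(1) = -9.5585 (to 4 decimal places).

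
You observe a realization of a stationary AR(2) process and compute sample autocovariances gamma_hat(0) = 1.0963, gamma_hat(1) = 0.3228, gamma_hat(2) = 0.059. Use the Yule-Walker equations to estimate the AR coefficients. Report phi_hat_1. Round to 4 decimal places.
\hat\phi_{1} = 0.3050

The Yule-Walker equations for an AR(p) process read, in matrix form,
  Gamma_p phi = r_p,   with   (Gamma_p)_{ij} = gamma(|i - j|),
                       (r_p)_i = gamma(i),   i,j = 1..p.
Substitute the sample gammas (Toeplitz matrix and right-hand side of size 2):
  Gamma_p = [[1.0963, 0.3228], [0.3228, 1.0963]]
  r_p     = [0.3228, 0.059]
Written out:
  1.0963 phi_1 + 0.3228 phi_2 = 0.3228
  0.3228 phi_1 + 1.0963 phi_2 = 0.059
Solve by Cramer's rule:
  det = gamma(0)^2 - gamma(1)^2 = (1.0963)^2 - (0.3228)^2 = 1.20187369 - 0.10419984 = 1.09767385
  phi_hat_1 = [gamma(1) gamma(0) - gamma(1) gamma(2)] / det = [(0.3228)(1.0963) - (0.3228)(0.059)] / 1.09767385 = 0.33484044 / 1.09767385 = 0.305
  phi_hat_2 = [gamma(0) gamma(2) - gamma(1)^2] / det = [(1.0963)(0.059) - (0.3228)^2] / 1.09767385 = -0.03951814 / 1.09767385 = -0.036
So phi_hat = [0.3050, -0.0360].
Therefore phi_hat_1 = 0.3050.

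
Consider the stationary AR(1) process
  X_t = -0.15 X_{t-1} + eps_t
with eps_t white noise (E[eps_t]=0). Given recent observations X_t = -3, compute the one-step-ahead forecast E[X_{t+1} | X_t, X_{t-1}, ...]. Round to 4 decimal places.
E[X_{t+1} \mid \mathcal F_t] = 0.4500

For an AR(p) model X_t = c + sum_i phi_i X_{t-i} + eps_t, the
one-step-ahead conditional mean is
  E[X_{t+1} | X_t, ...] = c + sum_i phi_i X_{t+1-i}.
Substitute known values:
  E[X_{t+1} | ...] = (-0.15) * (-3)
                   = 0.4500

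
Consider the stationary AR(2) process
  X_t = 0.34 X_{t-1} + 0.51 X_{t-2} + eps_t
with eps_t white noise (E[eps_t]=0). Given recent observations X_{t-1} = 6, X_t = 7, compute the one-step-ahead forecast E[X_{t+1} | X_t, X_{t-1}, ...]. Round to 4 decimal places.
E[X_{t+1} \mid \mathcal F_t] = 5.4400

For an AR(p) model X_t = c + sum_i phi_i X_{t-i} + eps_t, the
one-step-ahead conditional mean is
  E[X_{t+1} | X_t, ...] = c + sum_i phi_i X_{t+1-i}.
Substitute known values:
  E[X_{t+1} | ...] = (0.34) * (7) + (0.51) * (6)
                   = 5.4400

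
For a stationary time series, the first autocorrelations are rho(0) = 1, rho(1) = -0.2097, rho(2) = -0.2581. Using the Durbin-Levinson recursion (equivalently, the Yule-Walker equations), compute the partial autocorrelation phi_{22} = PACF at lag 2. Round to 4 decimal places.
\phi_{22} = -0.3160

The PACF at lag k is phi_{kk}, the last component of the solution
to the Yule-Walker system G_k phi = r_k where
  (G_k)_{ij} = rho(|i - j|), (r_k)_i = rho(i), i,j = 1..k.
Equivalently, Durbin-Levinson gives phi_{kk} iteratively:
  phi_{11} = rho(1)
  phi_{kk} = [rho(k) - sum_{j=1..k-1} phi_{k-1,j} rho(k-j)]
            / [1 - sum_{j=1..k-1} phi_{k-1,j} rho(j)],
  phi_{k,j} = phi_{k-1,j} - phi_{kk} phi_{k-1,k-j},  j = 1..k-1.
Step k = 1:
  phi_11 = rho(1) = -0.2097.
Step k = 2:
  phi_22 = [rho(2) - phi_11 rho(1)] / [1 - phi_11 rho(1)] = [-0.2581 - (-0.2097)(-0.2097)] / [1 - (-0.2097)(-0.2097)]
         = -0.30207409 / 0.95602591 = -0.316.
Therefore phi_{22} = -0.3160.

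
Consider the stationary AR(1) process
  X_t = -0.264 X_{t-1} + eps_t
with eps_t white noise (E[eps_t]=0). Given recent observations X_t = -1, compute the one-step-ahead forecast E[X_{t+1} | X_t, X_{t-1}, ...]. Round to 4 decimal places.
E[X_{t+1} \mid \mathcal F_t] = 0.2640

For an AR(p) model X_t = c + sum_i phi_i X_{t-i} + eps_t, the
one-step-ahead conditional mean is
  E[X_{t+1} | X_t, ...] = c + sum_i phi_i X_{t+1-i}.
Substitute known values:
  E[X_{t+1} | ...] = (-0.264) * (-1)
                   = 0.2640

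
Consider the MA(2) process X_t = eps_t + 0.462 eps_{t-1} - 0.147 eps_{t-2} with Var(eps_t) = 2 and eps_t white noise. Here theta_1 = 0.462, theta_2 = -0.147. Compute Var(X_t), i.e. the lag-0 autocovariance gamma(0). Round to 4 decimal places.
\gamma(0) = 2.4701

For an MA(q) process X_t = eps_t + sum_i theta_i eps_{t-i} with
Var(eps_t) = sigma^2, the variance is
  gamma(0) = sigma^2 * (1 + sum_i theta_i^2).
  sum_i theta_i^2 = (0.462)^2 + (-0.147)^2 = 0.213444 + 0.021609 = 0.235053.
  gamma(0) = 2 * (1 + 0.235053) = 2 * 1.235053 = 2.470106, which rounds to 2.4701.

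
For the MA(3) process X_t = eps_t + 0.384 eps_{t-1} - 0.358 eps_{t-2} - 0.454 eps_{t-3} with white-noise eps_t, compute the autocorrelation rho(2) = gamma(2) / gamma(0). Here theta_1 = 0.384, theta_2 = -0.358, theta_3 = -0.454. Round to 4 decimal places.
\rho(2) = -0.3593

For an MA(q) process with theta_0 = 1, the autocovariance is
  gamma(k) = sigma^2 * sum_{i=0..q-k} theta_i * theta_{i+k},
and rho(k) = gamma(k) / gamma(0). Sigma^2 cancels.
  numerator   = (1)*(-0.358) + (0.384)*(-0.454) = -0.532336.
  denominator = (1)^2 + (0.384)^2 + (-0.358)^2 + (-0.454)^2 = 1.481736.
  rho(2) = -0.532336 / 1.481736 = -0.3593.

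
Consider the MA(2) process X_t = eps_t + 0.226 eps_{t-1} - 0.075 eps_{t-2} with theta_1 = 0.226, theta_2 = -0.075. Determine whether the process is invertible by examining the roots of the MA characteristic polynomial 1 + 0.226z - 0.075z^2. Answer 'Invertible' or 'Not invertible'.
\text{Invertible}

The MA(q) characteristic polynomial is P(z) = 1 + 0.226z - 0.075z^2.
Invertibility requires all roots to lie outside the unit circle, i.e. |z| > 1 for every root.
Set 1 + (0.226) z + (-0.075) z^2 = 0, i.e. a z^2 + b z + c = 0 with a = -0.075, b = 0.226, c = 1.
Discriminant D = b^2 - 4ac = (0.226)^2 - 4*(-0.075)*1 = 0.051076 - (-0.3) = 0.351076.
D >= 0, so the roots are real: z = (-b +/- sqrt(D)) / (2a) = (-0.226 +/- 0.592517) / (-0.15).
  z_1 = (-0.226 + 0.592517) / (-0.15) = -2.4434,   |z_1| = 2.4434.
  z_2 = (-0.226 - 0.592517) / (-0.15) = 5.4568,   |z_2| = 5.4568.
Moduli of all roots: 2.4434, 5.4568.
All moduli strictly greater than 1? Yes.
Verdict: Invertible.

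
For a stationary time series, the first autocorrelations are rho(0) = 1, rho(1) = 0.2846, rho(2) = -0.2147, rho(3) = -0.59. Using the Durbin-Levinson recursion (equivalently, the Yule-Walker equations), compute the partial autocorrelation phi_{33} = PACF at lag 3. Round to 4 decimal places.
\phi_{33} = -0.5070

The PACF at lag k is phi_{kk}, the last component of the solution
to the Yule-Walker system G_k phi = r_k where
  (G_k)_{ij} = rho(|i - j|), (r_k)_i = rho(i), i,j = 1..k.
Equivalently, Durbin-Levinson gives phi_{kk} iteratively:
  phi_{11} = rho(1)
  phi_{kk} = [rho(k) - sum_{j=1..k-1} phi_{k-1,j} rho(k-j)]
            / [1 - sum_{j=1..k-1} phi_{k-1,j} rho(j)],
  phi_{k,j} = phi_{k-1,j} - phi_{kk} phi_{k-1,k-j},  j = 1..k-1.
Step k = 1:
  phi_11 = rho(1) = 0.2846.
Step k = 2:
  phi_22 = [rho(2) - phi_11 rho(1)] / [1 - phi_11 rho(1)] = [-0.2147 - (0.2846)(0.2846)] / [1 - (0.2846)(0.2846)]
         = -0.29569716 / 0.91900284 = -0.321759.
  Update: phi_21 = phi_11 - phi_22 phi_11 = 0.2846 - (-0.321759)(0.2846) = 0.376173.
Step k = 3:
  phi_33 = [rho(3) - phi_21 rho(2) - phi_22 rho(1)] / [1 - phi_21 rho(1) - phi_22 rho(2)]
    numerator   = -0.59 - (0.376173)(-0.2147) - (-0.321759)(0.2846) = -0.41766323
    denominator = 1 - (0.376173)(0.2846) - (-0.321759)(-0.2147) = 0.82385971
  phi_33 = -0.41766323 / 0.82385971 = -0.507.
Therefore phi_{33} = -0.5070.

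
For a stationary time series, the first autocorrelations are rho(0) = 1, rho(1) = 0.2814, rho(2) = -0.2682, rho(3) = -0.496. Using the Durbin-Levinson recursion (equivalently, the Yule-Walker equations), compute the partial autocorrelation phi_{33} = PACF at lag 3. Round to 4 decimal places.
\phi_{33} = -0.3620

The PACF at lag k is phi_{kk}, the last component of the solution
to the Yule-Walker system G_k phi = r_k where
  (G_k)_{ij} = rho(|i - j|), (r_k)_i = rho(i), i,j = 1..k.
Equivalently, Durbin-Levinson gives phi_{kk} iteratively:
  phi_{11} = rho(1)
  phi_{kk} = [rho(k) - sum_{j=1..k-1} phi_{k-1,j} rho(k-j)]
            / [1 - sum_{j=1..k-1} phi_{k-1,j} rho(j)],
  phi_{k,j} = phi_{k-1,j} - phi_{kk} phi_{k-1,k-j},  j = 1..k-1.
Step k = 1:
  phi_11 = rho(1) = 0.2814.
Step k = 2:
  phi_22 = [rho(2) - phi_11 rho(1)] / [1 - phi_11 rho(1)] = [-0.2682 - (0.2814)(0.2814)] / [1 - (0.2814)(0.2814)]
         = -0.34738596 / 0.92081404 = -0.37726.
  Update: phi_21 = phi_11 - phi_22 phi_11 = 0.2814 - (-0.37726)(0.2814) = 0.387561.
Step k = 3:
  phi_33 = [rho(3) - phi_21 rho(2) - phi_22 rho(1)] / [1 - phi_21 rho(1) - phi_22 rho(2)]
    numerator   = -0.496 - (0.387561)(-0.2682) - (-0.37726)(0.2814) = -0.28589532
    denominator = 1 - (0.387561)(0.2814) - (-0.37726)(-0.2682) = 0.78975934
  phi_33 = -0.28589532 / 0.78975934 = -0.362.
Therefore phi_{33} = -0.3620.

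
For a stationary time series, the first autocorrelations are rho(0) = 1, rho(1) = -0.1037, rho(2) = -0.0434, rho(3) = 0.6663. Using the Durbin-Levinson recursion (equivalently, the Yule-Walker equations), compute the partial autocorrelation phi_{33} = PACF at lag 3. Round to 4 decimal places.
\phi_{33} = 0.6650

The PACF at lag k is phi_{kk}, the last component of the solution
to the Yule-Walker system G_k phi = r_k where
  (G_k)_{ij} = rho(|i - j|), (r_k)_i = rho(i), i,j = 1..k.
Equivalently, Durbin-Levinson gives phi_{kk} iteratively:
  phi_{11} = rho(1)
  phi_{kk} = [rho(k) - sum_{j=1..k-1} phi_{k-1,j} rho(k-j)]
            / [1 - sum_{j=1..k-1} phi_{k-1,j} rho(j)],
  phi_{k,j} = phi_{k-1,j} - phi_{kk} phi_{k-1,k-j},  j = 1..k-1.
Step k = 1:
  phi_11 = rho(1) = -0.1037.
Step k = 2:
  phi_22 = [rho(2) - phi_11 rho(1)] / [1 - phi_11 rho(1)] = [-0.0434 - (-0.1037)(-0.1037)] / [1 - (-0.1037)(-0.1037)]
         = -0.05415369 / 0.98924631 = -0.054742.
  Update: phi_21 = phi_11 - phi_22 phi_11 = -0.1037 - (-0.054742)(-0.1037) = -0.109377.
Step k = 3:
  phi_33 = [rho(3) - phi_21 rho(2) - phi_22 rho(1)] / [1 - phi_21 rho(1) - phi_22 rho(2)]
    numerator   = 0.6663 - (-0.109377)(-0.0434) - (-0.054742)(-0.1037) = 0.65587626
    denominator = 1 - (-0.109377)(-0.1037) - (-0.054742)(-0.0434) = 0.98628181
  phi_33 = 0.65587626 / 0.98628181 = 0.665.
Therefore phi_{33} = 0.6650.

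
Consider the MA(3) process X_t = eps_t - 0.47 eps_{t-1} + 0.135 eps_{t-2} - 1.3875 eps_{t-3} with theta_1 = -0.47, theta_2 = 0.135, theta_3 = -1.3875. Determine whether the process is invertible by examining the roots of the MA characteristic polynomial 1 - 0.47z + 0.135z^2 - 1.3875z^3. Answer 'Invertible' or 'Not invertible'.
\text{Not invertible}

The MA(q) characteristic polynomial is P(z) = 1 - 0.47z + 0.135z^2 - 1.3875z^3.
Invertibility requires all roots to lie outside the unit circle, i.e. |z| > 1 for every root.
Degree 3: look for a simple real root z0 first, then factor out (1 - z/z0) and solve the remaining quadratic.
Testing z0 = 0.8: P(0.8) = 1 + (-0.47)(0.8) + (0.135)(0.8)^2 + (-1.3875)(0.8)^3
  = 1 + (-0.376) + (0.0864) + (-0.7104) = 0.  So z_0 = 0.8 is a root, |z_0| = 0.8.
Divide out the factor (1 - 1.25 z) = (1 - z/z0) (since 1/z0 = 1.25):
  P(z) = (1 - 1.25 z)(1 + (0.78) z + (1.11) z^2)
  [check: z-coef 0.78 - (1.25) = -0.47; z^2-coef 1.11 - (1.25)(0.78) = 0.135; z^3-coef -(1.25)(1.11) = -1.3875.]
Remaining roots from the quadratic factor 1 + (0.78) z + (1.11) z^2:
  Set 1 + (0.78) z + (1.11) z^2 = 0, i.e. a z^2 + b z + c = 0 with a = 1.11, b = 0.78, c = 1.
  Discriminant D = b^2 - 4ac = (0.78)^2 - 4*(1.11)*1 = 0.6084 - (4.44) = -3.8316.
  D < 0, so the roots are the complex-conjugate pair z = (-b +/- i sqrt(-D)) / (2a) = -0.3514 +/- 0.8817i.
  For a conjugate pair |z|^2 = z * conj(z) = (product of roots) = c/a = 1/(1.11) = 0.900901, so |z| = sqrt(0.900901) = 0.9492 for both roots.
Moduli of all roots: 0.8000, 0.9492, 0.9492.
All moduli strictly greater than 1? No.
Verdict: Not invertible.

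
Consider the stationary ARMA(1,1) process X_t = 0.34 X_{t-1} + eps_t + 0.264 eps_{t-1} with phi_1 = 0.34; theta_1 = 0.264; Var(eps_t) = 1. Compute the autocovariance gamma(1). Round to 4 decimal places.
\gamma(1) = 0.7443

Multiply the model equation by X_{t-k} and take expectations. With theta_0 = psi_0 = 1 and psi_j the MA(infinity) weights, this gives
  gamma(k) - sum_i phi_i gamma(k-i) = c_k,
  c_k = sigma^2 * sum_{j=k..q} theta_j psi_{j-k}   (c_k = 0 for k > q),
using gamma(-m) = gamma(m).
psi-weights needed (psi_j = theta_j + sum_i phi_i psi_{j-i}):
  psi_1 = theta_1 + phi_1 = 0.264 + (0.34) = 0.604
Right-hand sides:
  c_0 = sigma^2 (1 + theta_1 psi_1) = 1 * (1 + (0.264)(0.604)) = 1 * 1.159456 = 1.159456
  c_1 = sigma^2 theta_1 = 1 * (0.264) = 0.264
  c_2 = 0
Equations for k = 0 and k = 1 (AR order 1):
  gamma(0) = phi_1 gamma(1) + c_0
  gamma(1) = phi_1 gamma(0) + c_1
Substituting the second into the first: gamma(0) (1 - phi_1^2) = c_0 + phi_1 c_1, so
  gamma(0) = (c_0 + phi_1 c_1) / (1 - phi_1^2) = (1.159456 + (0.34)(0.264)) / (1 - (0.34)^2) = 1.249216 / 0.8844 = 1.412501.
  gamma(1) = phi_1 gamma(0) + c_1 = (0.34)(1.412501) + (0.264) = 0.74425.
Therefore gamma(1) = 0.7443 (to 4 decimal places).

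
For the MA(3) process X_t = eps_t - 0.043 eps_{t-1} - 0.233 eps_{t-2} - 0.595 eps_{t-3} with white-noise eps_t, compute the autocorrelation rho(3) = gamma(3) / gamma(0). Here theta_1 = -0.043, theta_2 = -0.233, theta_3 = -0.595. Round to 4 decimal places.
\rho(3) = -0.4219

For an MA(q) process with theta_0 = 1, the autocovariance is
  gamma(k) = sigma^2 * sum_{i=0..q-k} theta_i * theta_{i+k},
and rho(k) = gamma(k) / gamma(0). Sigma^2 cancels.
  numerator   = (1)*(-0.595) = -0.595.
  denominator = (1)^2 + (-0.043)^2 + (-0.233)^2 + (-0.595)^2 = 1.410163.
  rho(3) = -0.595 / 1.410163 = -0.4219.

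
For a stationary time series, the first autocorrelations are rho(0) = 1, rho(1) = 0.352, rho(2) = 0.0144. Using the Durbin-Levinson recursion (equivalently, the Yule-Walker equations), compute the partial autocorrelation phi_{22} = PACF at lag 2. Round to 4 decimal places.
\phi_{22} = -0.1250

The PACF at lag k is phi_{kk}, the last component of the solution
to the Yule-Walker system G_k phi = r_k where
  (G_k)_{ij} = rho(|i - j|), (r_k)_i = rho(i), i,j = 1..k.
Equivalently, Durbin-Levinson gives phi_{kk} iteratively:
  phi_{11} = rho(1)
  phi_{kk} = [rho(k) - sum_{j=1..k-1} phi_{k-1,j} rho(k-j)]
            / [1 - sum_{j=1..k-1} phi_{k-1,j} rho(j)],
  phi_{k,j} = phi_{k-1,j} - phi_{kk} phi_{k-1,k-j},  j = 1..k-1.
Step k = 1:
  phi_11 = rho(1) = 0.352.
Step k = 2:
  phi_22 = [rho(2) - phi_11 rho(1)] / [1 - phi_11 rho(1)] = [0.0144 - (0.352)(0.352)] / [1 - (0.352)(0.352)]
         = -0.109504 / 0.876096 = -0.125.
Therefore phi_{22} = -0.1250.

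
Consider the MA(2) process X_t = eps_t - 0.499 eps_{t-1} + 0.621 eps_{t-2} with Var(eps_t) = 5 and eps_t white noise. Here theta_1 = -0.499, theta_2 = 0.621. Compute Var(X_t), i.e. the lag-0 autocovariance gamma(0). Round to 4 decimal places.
\gamma(0) = 8.1732

For an MA(q) process X_t = eps_t + sum_i theta_i eps_{t-i} with
Var(eps_t) = sigma^2, the variance is
  gamma(0) = sigma^2 * (1 + sum_i theta_i^2).
  sum_i theta_i^2 = (-0.499)^2 + (0.621)^2 = 0.249001 + 0.385641 = 0.634642.
  gamma(0) = 5 * (1 + 0.634642) = 5 * 1.634642 = 8.17321, which rounds to 8.1732.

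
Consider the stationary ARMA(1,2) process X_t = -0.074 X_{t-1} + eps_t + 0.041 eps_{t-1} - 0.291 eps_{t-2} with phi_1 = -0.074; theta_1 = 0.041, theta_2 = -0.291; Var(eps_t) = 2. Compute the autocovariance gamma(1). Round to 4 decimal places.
\gamma(1) = -0.0593

Multiply the model equation by X_{t-k} and take expectations. With theta_0 = psi_0 = 1 and psi_j the MA(infinity) weights, this gives
  gamma(k) - sum_i phi_i gamma(k-i) = c_k,
  c_k = sigma^2 * sum_{j=k..q} theta_j psi_{j-k}   (c_k = 0 for k > q),
using gamma(-m) = gamma(m).
psi-weights needed (psi_j = theta_j + sum_i phi_i psi_{j-i}):
  psi_1 = theta_1 + phi_1 = 0.041 + (-0.074) = -0.033
  psi_2 = theta_2 + phi_1 psi_1 = -0.291 + (-0.074)(-0.033) = -0.288558
Right-hand sides:
  c_0 = sigma^2 (1 + theta_1 psi_1 + theta_2 psi_2) = 2 * (1 + (0.041)(-0.033) + (-0.291)(-0.288558)) = 2 * 1.082617 = 2.165235
  c_1 = sigma^2 (theta_1 + theta_2 psi_1) = 2 * (0.041 + (-0.291)(-0.033)) = 0.101206
  c_2 = sigma^2 theta_2 = 2 * (-0.291) = -0.582
Equations for k = 0 and k = 1 (AR order 1):
  gamma(0) = phi_1 gamma(1) + c_0
  gamma(1) = phi_1 gamma(0) + c_1
Substituting the second into the first: gamma(0) (1 - phi_1^2) = c_0 + phi_1 c_1, so
  gamma(0) = (c_0 + phi_1 c_1) / (1 - phi_1^2) = (2.165235 + (-0.074)(0.101206)) / (1 - (-0.074)^2) = 2.157746 / 0.994524 = 2.169626.
  gamma(1) = phi_1 gamma(0) + c_1 = (-0.074)(2.169626) + (0.101206) = -0.059346.
Therefore gamma(1) = -0.0593 (to 4 decimal places).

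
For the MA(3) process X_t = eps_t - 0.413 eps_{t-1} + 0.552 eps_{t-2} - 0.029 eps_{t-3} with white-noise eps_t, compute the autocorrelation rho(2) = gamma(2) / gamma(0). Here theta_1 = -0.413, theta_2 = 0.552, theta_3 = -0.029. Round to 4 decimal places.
\rho(2) = 0.3821

For an MA(q) process with theta_0 = 1, the autocovariance is
  gamma(k) = sigma^2 * sum_{i=0..q-k} theta_i * theta_{i+k},
and rho(k) = gamma(k) / gamma(0). Sigma^2 cancels.
  numerator   = (1)*(0.552) + (-0.413)*(-0.029) = 0.563977.
  denominator = (1)^2 + (-0.413)^2 + (0.552)^2 + (-0.029)^2 = 1.476114.
  rho(2) = 0.563977 / 1.476114 = 0.3821.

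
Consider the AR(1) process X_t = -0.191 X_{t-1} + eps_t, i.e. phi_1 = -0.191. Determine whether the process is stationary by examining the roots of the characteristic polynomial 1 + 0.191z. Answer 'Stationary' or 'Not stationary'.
\text{Stationary}

The AR(p) characteristic polynomial is P(z) = 1 + 0.191z.
Stationarity requires all roots to lie outside the unit circle, i.e. |z| > 1 for every root.
This is linear in z: 1 + (0.191) z = 0  =>  z = -1/(0.191) = -5.235602,  |z| = 5.235602.
Moduli of all roots: 5.2356.
All moduli strictly greater than 1? Yes.
Verdict: Stationary.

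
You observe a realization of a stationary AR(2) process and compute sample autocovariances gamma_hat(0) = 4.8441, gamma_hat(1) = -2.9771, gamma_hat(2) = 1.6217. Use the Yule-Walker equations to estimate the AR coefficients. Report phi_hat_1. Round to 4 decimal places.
\hat\phi_{1} = -0.6570

The Yule-Walker equations for an AR(p) process read, in matrix form,
  Gamma_p phi = r_p,   with   (Gamma_p)_{ij} = gamma(|i - j|),
                       (r_p)_i = gamma(i),   i,j = 1..p.
Substitute the sample gammas (Toeplitz matrix and right-hand side of size 2):
  Gamma_p = [[4.8441, -2.9771], [-2.9771, 4.8441]]
  r_p     = [-2.9771, 1.6217]
Written out:
  4.8441 phi_1 - 2.9771 phi_2 = -2.9771
  -2.9771 phi_1 + 4.8441 phi_2 = 1.6217
Solve by Cramer's rule:
  det = gamma(0)^2 - gamma(1)^2 = (4.8441)^2 - (-2.9771)^2 = 23.46530481 - 8.86312441 = 14.6021804
  phi_hat_1 = [gamma(1) gamma(0) - gamma(1) gamma(2)] / det = [(-2.9771)(4.8441) - (-2.9771)(1.6217)] / 14.6021804 = -9.59340704 / 14.6021804 = -0.657
  phi_hat_2 = [gamma(0) gamma(2) - gamma(1)^2] / det = [(4.8441)(1.6217) - (-2.9771)^2] / 14.6021804 = -1.00744744 / 14.6021804 = -0.069
So phi_hat = [-0.6570, -0.0690].
Therefore phi_hat_1 = -0.6570.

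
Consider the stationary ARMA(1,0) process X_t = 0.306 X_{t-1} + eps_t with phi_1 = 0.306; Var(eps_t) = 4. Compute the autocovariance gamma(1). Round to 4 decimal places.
\gamma(1) = 1.3505

Multiply the model equation by X_{t-k} and take expectations. With theta_0 = psi_0 = 1 and psi_j the MA(infinity) weights, this gives
  gamma(k) - sum_i phi_i gamma(k-i) = c_k,
  c_k = sigma^2 * sum_{j=k..q} theta_j psi_{j-k}   (c_k = 0 for k > q),
using gamma(-m) = gamma(m).
Pure AR (q = 0): c_0 = sigma^2 = 4, c_k = 0 for k >= 1.
Equations for k = 0 and k = 1 (AR order 1):
  gamma(0) = phi_1 gamma(1) + c_0
  gamma(1) = phi_1 gamma(0) + c_1
Substituting the second into the first: gamma(0) (1 - phi_1^2) = c_0 + phi_1 c_1, so
  gamma(0) = c_0 / (1 - phi_1^2) = 4 / (1 - (0.306)^2) = 4 / 0.906364 = 4.413238.
  gamma(1) = phi_1 gamma(0) = (0.306)(4.413238) = 1.350451.
Therefore gamma(1) = 1.3505 (to 4 decimal places).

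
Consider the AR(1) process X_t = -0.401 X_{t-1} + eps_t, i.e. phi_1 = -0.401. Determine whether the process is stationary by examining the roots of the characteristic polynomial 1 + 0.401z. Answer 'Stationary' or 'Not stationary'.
\text{Stationary}

The AR(p) characteristic polynomial is P(z) = 1 + 0.401z.
Stationarity requires all roots to lie outside the unit circle, i.e. |z| > 1 for every root.
This is linear in z: 1 + (0.401) z = 0  =>  z = -1/(0.401) = -2.493766,  |z| = 2.493766.
Moduli of all roots: 2.4938.
All moduli strictly greater than 1? Yes.
Verdict: Stationary.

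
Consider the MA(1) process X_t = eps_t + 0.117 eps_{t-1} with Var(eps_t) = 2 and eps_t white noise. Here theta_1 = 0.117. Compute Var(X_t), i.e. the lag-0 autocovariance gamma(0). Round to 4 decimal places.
\gamma(0) = 2.0274

For an MA(q) process X_t = eps_t + sum_i theta_i eps_{t-i} with
Var(eps_t) = sigma^2, the variance is
  gamma(0) = sigma^2 * (1 + sum_i theta_i^2).
  sum_i theta_i^2 = (0.117)^2 = 0.013689.
  gamma(0) = 2 * (1 + 0.013689) = 2 * 1.013689 = 2.027378, which rounds to 2.0274.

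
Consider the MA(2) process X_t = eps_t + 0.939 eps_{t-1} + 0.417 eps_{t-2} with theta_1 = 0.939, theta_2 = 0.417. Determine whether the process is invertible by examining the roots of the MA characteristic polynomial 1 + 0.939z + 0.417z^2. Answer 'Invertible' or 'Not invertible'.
\text{Invertible}

The MA(q) characteristic polynomial is P(z) = 1 + 0.939z + 0.417z^2.
Invertibility requires all roots to lie outside the unit circle, i.e. |z| > 1 for every root.
Set 1 + (0.939) z + (0.417) z^2 = 0, i.e. a z^2 + b z + c = 0 with a = 0.417, b = 0.939, c = 1.
Discriminant D = b^2 - 4ac = (0.939)^2 - 4*(0.417)*1 = 0.881721 - (1.668) = -0.786279.
D < 0, so the roots are the complex-conjugate pair z = (-b +/- i sqrt(-D)) / (2a) = -1.1259 +/- 1.0632i.
For a conjugate pair |z|^2 = z * conj(z) = (product of roots) = c/a = 1/(0.417) = 2.398082, so |z| = sqrt(2.398082) = 1.5486 for both roots.
Moduli of all roots: 1.5486, 1.5486.
All moduli strictly greater than 1? Yes.
Verdict: Invertible.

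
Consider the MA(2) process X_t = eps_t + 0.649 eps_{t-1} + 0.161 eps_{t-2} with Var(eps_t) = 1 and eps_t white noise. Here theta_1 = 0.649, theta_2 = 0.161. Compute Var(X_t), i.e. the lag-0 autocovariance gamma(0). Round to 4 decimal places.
\gamma(0) = 1.4471

For an MA(q) process X_t = eps_t + sum_i theta_i eps_{t-i} with
Var(eps_t) = sigma^2, the variance is
  gamma(0) = sigma^2 * (1 + sum_i theta_i^2).
  sum_i theta_i^2 = (0.649)^2 + (0.161)^2 = 0.421201 + 0.025921 = 0.447122.
  gamma(0) = 1 * (1 + 0.447122) = 1 * 1.447122 = 1.447122, which rounds to 1.4471.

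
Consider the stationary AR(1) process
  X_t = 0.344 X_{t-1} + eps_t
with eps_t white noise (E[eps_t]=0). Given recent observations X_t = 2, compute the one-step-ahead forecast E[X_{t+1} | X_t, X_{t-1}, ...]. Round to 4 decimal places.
E[X_{t+1} \mid \mathcal F_t] = 0.6880

For an AR(p) model X_t = c + sum_i phi_i X_{t-i} + eps_t, the
one-step-ahead conditional mean is
  E[X_{t+1} | X_t, ...] = c + sum_i phi_i X_{t+1-i}.
Substitute known values:
  E[X_{t+1} | ...] = (0.344) * (2)
                   = 0.6880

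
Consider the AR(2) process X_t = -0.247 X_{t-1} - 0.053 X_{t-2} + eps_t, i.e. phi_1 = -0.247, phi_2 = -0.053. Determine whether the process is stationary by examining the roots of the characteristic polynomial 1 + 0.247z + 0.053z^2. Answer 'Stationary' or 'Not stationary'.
\text{Stationary}

The AR(p) characteristic polynomial is P(z) = 1 + 0.247z + 0.053z^2.
Stationarity requires all roots to lie outside the unit circle, i.e. |z| > 1 for every root.
Set 1 + (0.247) z + (0.053) z^2 = 0, i.e. a z^2 + b z + c = 0 with a = 0.053, b = 0.247, c = 1.
Discriminant D = b^2 - 4ac = (0.247)^2 - 4*(0.053)*1 = 0.061009 - (0.212) = -0.150991.
D < 0, so the roots are the complex-conjugate pair z = (-b +/- i sqrt(-D)) / (2a) = -2.3302 +/- 3.6658i.
For a conjugate pair |z|^2 = z * conj(z) = (product of roots) = c/a = 1/(0.053) = 18.867925, so |z| = sqrt(18.867925) = 4.3437 for both roots.
Moduli of all roots: 4.3437, 4.3437.
All moduli strictly greater than 1? Yes.
Verdict: Stationary.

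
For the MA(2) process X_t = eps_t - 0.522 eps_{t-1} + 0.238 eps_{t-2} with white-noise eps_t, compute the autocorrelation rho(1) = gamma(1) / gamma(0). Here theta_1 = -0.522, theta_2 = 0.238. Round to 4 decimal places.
\rho(1) = -0.4862

For an MA(q) process with theta_0 = 1, the autocovariance is
  gamma(k) = sigma^2 * sum_{i=0..q-k} theta_i * theta_{i+k},
and rho(k) = gamma(k) / gamma(0). Sigma^2 cancels.
  numerator   = (1)*(-0.522) + (-0.522)*(0.238) = -0.646236.
  denominator = (1)^2 + (-0.522)^2 + (0.238)^2 = 1.329128.
  rho(1) = -0.646236 / 1.329128 = -0.4862.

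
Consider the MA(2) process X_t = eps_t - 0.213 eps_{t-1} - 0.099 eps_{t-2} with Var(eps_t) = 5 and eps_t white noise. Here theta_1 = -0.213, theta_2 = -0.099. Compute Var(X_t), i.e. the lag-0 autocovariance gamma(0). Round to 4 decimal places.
\gamma(0) = 5.2759

For an MA(q) process X_t = eps_t + sum_i theta_i eps_{t-i} with
Var(eps_t) = sigma^2, the variance is
  gamma(0) = sigma^2 * (1 + sum_i theta_i^2).
  sum_i theta_i^2 = (-0.213)^2 + (-0.099)^2 = 0.045369 + 0.009801 = 0.05517.
  gamma(0) = 5 * (1 + 0.05517) = 5 * 1.05517 = 5.27585, which rounds to 5.2759.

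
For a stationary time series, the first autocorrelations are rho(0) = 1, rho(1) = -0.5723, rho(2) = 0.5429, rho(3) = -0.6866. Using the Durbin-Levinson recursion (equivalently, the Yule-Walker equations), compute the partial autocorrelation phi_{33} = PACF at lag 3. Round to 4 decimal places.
\phi_{33} = -0.4840

The PACF at lag k is phi_{kk}, the last component of the solution
to the Yule-Walker system G_k phi = r_k where
  (G_k)_{ij} = rho(|i - j|), (r_k)_i = rho(i), i,j = 1..k.
Equivalently, Durbin-Levinson gives phi_{kk} iteratively:
  phi_{11} = rho(1)
  phi_{kk} = [rho(k) - sum_{j=1..k-1} phi_{k-1,j} rho(k-j)]
            / [1 - sum_{j=1..k-1} phi_{k-1,j} rho(j)],
  phi_{k,j} = phi_{k-1,j} - phi_{kk} phi_{k-1,k-j},  j = 1..k-1.
Step k = 1:
  phi_11 = rho(1) = -0.5723.
Step k = 2:
  phi_22 = [rho(2) - phi_11 rho(1)] / [1 - phi_11 rho(1)] = [0.5429 - (-0.5723)(-0.5723)] / [1 - (-0.5723)(-0.5723)]
         = 0.21537271 / 0.67247271 = 0.32027.
  Update: phi_21 = phi_11 - phi_22 phi_11 = -0.5723 - (0.32027)(-0.5723) = -0.38901.
Step k = 3:
  phi_33 = [rho(3) - phi_21 rho(2) - phi_22 rho(1)] / [1 - phi_21 rho(1) - phi_22 rho(2)]
    numerator   = -0.6866 - (-0.38901)(0.5429) - (0.32027)(-0.5723) = -0.29211628
    denominator = 1 - (-0.38901)(-0.5723) - (0.32027)(0.5429) = 0.60349533
  phi_33 = -0.29211628 / 0.60349533 = -0.484.
Therefore phi_{33} = -0.4840.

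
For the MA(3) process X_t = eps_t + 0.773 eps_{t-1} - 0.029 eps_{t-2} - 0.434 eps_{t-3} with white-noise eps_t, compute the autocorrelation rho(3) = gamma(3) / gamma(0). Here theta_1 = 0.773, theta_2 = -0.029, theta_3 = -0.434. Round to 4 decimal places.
\rho(3) = -0.2429

For an MA(q) process with theta_0 = 1, the autocovariance is
  gamma(k) = sigma^2 * sum_{i=0..q-k} theta_i * theta_{i+k},
and rho(k) = gamma(k) / gamma(0). Sigma^2 cancels.
  numerator   = (1)*(-0.434) = -0.434.
  denominator = (1)^2 + (0.773)^2 + (-0.029)^2 + (-0.434)^2 = 1.786726.
  rho(3) = -0.434 / 1.786726 = -0.2429.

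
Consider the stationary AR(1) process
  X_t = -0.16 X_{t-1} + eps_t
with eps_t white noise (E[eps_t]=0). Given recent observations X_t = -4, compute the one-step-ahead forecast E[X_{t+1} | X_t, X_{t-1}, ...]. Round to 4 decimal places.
E[X_{t+1} \mid \mathcal F_t] = 0.6400

For an AR(p) model X_t = c + sum_i phi_i X_{t-i} + eps_t, the
one-step-ahead conditional mean is
  E[X_{t+1} | X_t, ...] = c + sum_i phi_i X_{t+1-i}.
Substitute known values:
  E[X_{t+1} | ...] = (-0.16) * (-4)
                   = 0.6400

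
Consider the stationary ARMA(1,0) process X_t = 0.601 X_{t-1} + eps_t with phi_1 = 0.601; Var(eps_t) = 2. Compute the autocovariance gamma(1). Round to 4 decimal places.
\gamma(1) = 1.8817

Multiply the model equation by X_{t-k} and take expectations. With theta_0 = psi_0 = 1 and psi_j the MA(infinity) weights, this gives
  gamma(k) - sum_i phi_i gamma(k-i) = c_k,
  c_k = sigma^2 * sum_{j=k..q} theta_j psi_{j-k}   (c_k = 0 for k > q),
using gamma(-m) = gamma(m).
Pure AR (q = 0): c_0 = sigma^2 = 2, c_k = 0 for k >= 1.
Equations for k = 0 and k = 1 (AR order 1):
  gamma(0) = phi_1 gamma(1) + c_0
  gamma(1) = phi_1 gamma(0) + c_1
Substituting the second into the first: gamma(0) (1 - phi_1^2) = c_0 + phi_1 c_1, so
  gamma(0) = c_0 / (1 - phi_1^2) = 2 / (1 - (0.601)^2) = 2 / 0.638799 = 3.130875.
  gamma(1) = phi_1 gamma(0) = (0.601)(3.130875) = 1.881656.
Therefore gamma(1) = 1.8817 (to 4 decimal places).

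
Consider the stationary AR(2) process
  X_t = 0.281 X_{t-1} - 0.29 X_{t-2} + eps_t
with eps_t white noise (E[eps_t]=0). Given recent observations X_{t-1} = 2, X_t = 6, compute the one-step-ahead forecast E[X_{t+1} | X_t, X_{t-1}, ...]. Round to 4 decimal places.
E[X_{t+1} \mid \mathcal F_t] = 1.1060

For an AR(p) model X_t = c + sum_i phi_i X_{t-i} + eps_t, the
one-step-ahead conditional mean is
  E[X_{t+1} | X_t, ...] = c + sum_i phi_i X_{t+1-i}.
Substitute known values:
  E[X_{t+1} | ...] = (0.281) * (6) + (-0.29) * (2)
                   = 1.1060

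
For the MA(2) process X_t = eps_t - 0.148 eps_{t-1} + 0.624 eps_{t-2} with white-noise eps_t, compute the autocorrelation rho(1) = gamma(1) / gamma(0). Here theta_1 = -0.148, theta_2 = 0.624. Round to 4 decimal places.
\rho(1) = -0.1703

For an MA(q) process with theta_0 = 1, the autocovariance is
  gamma(k) = sigma^2 * sum_{i=0..q-k} theta_i * theta_{i+k},
and rho(k) = gamma(k) / gamma(0). Sigma^2 cancels.
  numerator   = (1)*(-0.148) + (-0.148)*(0.624) = -0.240352.
  denominator = (1)^2 + (-0.148)^2 + (0.624)^2 = 1.41128.
  rho(1) = -0.240352 / 1.41128 = -0.1703.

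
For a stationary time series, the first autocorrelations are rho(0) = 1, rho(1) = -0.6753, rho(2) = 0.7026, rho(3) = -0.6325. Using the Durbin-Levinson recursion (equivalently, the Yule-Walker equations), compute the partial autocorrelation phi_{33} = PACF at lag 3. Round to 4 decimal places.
\phi_{33} = -0.1550

The PACF at lag k is phi_{kk}, the last component of the solution
to the Yule-Walker system G_k phi = r_k where
  (G_k)_{ij} = rho(|i - j|), (r_k)_i = rho(i), i,j = 1..k.
Equivalently, Durbin-Levinson gives phi_{kk} iteratively:
  phi_{11} = rho(1)
  phi_{kk} = [rho(k) - sum_{j=1..k-1} phi_{k-1,j} rho(k-j)]
            / [1 - sum_{j=1..k-1} phi_{k-1,j} rho(j)],
  phi_{k,j} = phi_{k-1,j} - phi_{kk} phi_{k-1,k-j},  j = 1..k-1.
Step k = 1:
  phi_11 = rho(1) = -0.6753.
Step k = 2:
  phi_22 = [rho(2) - phi_11 rho(1)] / [1 - phi_11 rho(1)] = [0.7026 - (-0.6753)(-0.6753)] / [1 - (-0.6753)(-0.6753)]
         = 0.24656991 / 0.54396991 = 0.453279.
  Update: phi_21 = phi_11 - phi_22 phi_11 = -0.6753 - (0.453279)(-0.6753) = -0.369201.
Step k = 3:
  phi_33 = [rho(3) - phi_21 rho(2) - phi_22 rho(1)] / [1 - phi_21 rho(1) - phi_22 rho(2)]
    numerator   = -0.6325 - (-0.369201)(0.7026) - (0.453279)(-0.6753) = -0.06700037
    denominator = 1 - (-0.369201)(-0.6753) - (0.453279)(0.7026) = 0.43220505
  phi_33 = -0.06700037 / 0.43220505 = -0.155.
Therefore phi_{33} = -0.1550.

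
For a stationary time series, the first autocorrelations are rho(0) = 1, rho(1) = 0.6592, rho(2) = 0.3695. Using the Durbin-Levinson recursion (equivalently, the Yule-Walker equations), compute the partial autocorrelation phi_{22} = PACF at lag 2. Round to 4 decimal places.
\phi_{22} = -0.1150

The PACF at lag k is phi_{kk}, the last component of the solution
to the Yule-Walker system G_k phi = r_k where
  (G_k)_{ij} = rho(|i - j|), (r_k)_i = rho(i), i,j = 1..k.
Equivalently, Durbin-Levinson gives phi_{kk} iteratively:
  phi_{11} = rho(1)
  phi_{kk} = [rho(k) - sum_{j=1..k-1} phi_{k-1,j} rho(k-j)]
            / [1 - sum_{j=1..k-1} phi_{k-1,j} rho(j)],
  phi_{k,j} = phi_{k-1,j} - phi_{kk} phi_{k-1,k-j},  j = 1..k-1.
Step k = 1:
  phi_11 = rho(1) = 0.6592.
Step k = 2:
  phi_22 = [rho(2) - phi_11 rho(1)] / [1 - phi_11 rho(1)] = [0.3695 - (0.6592)(0.6592)] / [1 - (0.6592)(0.6592)]
         = -0.06504464 / 0.56545536 = -0.115.
Therefore phi_{22} = -0.1150.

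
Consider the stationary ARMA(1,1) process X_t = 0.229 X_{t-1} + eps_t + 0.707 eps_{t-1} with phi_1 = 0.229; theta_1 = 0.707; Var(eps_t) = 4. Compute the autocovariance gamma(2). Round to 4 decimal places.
\gamma(2) = 1.0513

Multiply the model equation by X_{t-k} and take expectations. With theta_0 = psi_0 = 1 and psi_j the MA(infinity) weights, this gives
  gamma(k) - sum_i phi_i gamma(k-i) = c_k,
  c_k = sigma^2 * sum_{j=k..q} theta_j psi_{j-k}   (c_k = 0 for k > q),
using gamma(-m) = gamma(m).
psi-weights needed (psi_j = theta_j + sum_i phi_i psi_{j-i}):
  psi_1 = theta_1 + phi_1 = 0.707 + (0.229) = 0.936
Right-hand sides:
  c_0 = sigma^2 (1 + theta_1 psi_1) = 4 * (1 + (0.707)(0.936)) = 4 * 1.661752 = 6.647008
  c_1 = sigma^2 theta_1 = 4 * (0.707) = 2.828
  c_2 = 0
Equations for k = 0 and k = 1 (AR order 1):
  gamma(0) = phi_1 gamma(1) + c_0
  gamma(1) = phi_1 gamma(0) + c_1
Substituting the second into the first: gamma(0) (1 - phi_1^2) = c_0 + phi_1 c_1, so
  gamma(0) = (c_0 + phi_1 c_1) / (1 - phi_1^2) = (6.647008 + (0.229)(2.828)) / (1 - (0.229)^2) = 7.29462 / 0.947559 = 7.698328.
  gamma(1) = phi_1 gamma(0) + c_1 = (0.229)(7.698328) + (2.828) = 4.590917.
For k = 2 (> q): gamma(2) = phi_1 gamma(1) = (0.229)(4.590917) = 1.05132.
Therefore gamma(2) = 1.0513 (to 4 decimal places).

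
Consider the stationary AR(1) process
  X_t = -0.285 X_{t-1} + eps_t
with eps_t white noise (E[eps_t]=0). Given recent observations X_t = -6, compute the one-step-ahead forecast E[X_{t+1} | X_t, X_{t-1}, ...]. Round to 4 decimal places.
E[X_{t+1} \mid \mathcal F_t] = 1.7100

For an AR(p) model X_t = c + sum_i phi_i X_{t-i} + eps_t, the
one-step-ahead conditional mean is
  E[X_{t+1} | X_t, ...] = c + sum_i phi_i X_{t+1-i}.
Substitute known values:
  E[X_{t+1} | ...] = (-0.285) * (-6)
                   = 1.7100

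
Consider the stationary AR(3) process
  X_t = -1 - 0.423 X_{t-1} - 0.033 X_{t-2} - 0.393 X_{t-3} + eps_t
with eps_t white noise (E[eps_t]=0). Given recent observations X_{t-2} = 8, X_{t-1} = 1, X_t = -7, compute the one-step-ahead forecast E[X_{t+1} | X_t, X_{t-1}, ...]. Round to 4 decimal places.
E[X_{t+1} \mid \mathcal F_t] = -1.2160

For an AR(p) model X_t = c + sum_i phi_i X_{t-i} + eps_t, the
one-step-ahead conditional mean is
  E[X_{t+1} | X_t, ...] = c + sum_i phi_i X_{t+1-i}.
Substitute known values:
  E[X_{t+1} | ...] = -1 + (-0.423) * (-7) + (-0.033) * (1) + (-0.393) * (8)
                   = -1.2160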